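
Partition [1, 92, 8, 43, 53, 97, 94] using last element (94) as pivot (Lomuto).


Pivot: 94
  1 <= 94: advance i (no swap)
  92 <= 94: advance i (no swap)
  8 <= 94: advance i (no swap)
  43 <= 94: advance i (no swap)
  53 <= 94: advance i (no swap)
Place pivot at 5: [1, 92, 8, 43, 53, 94, 97]

Partitioned: [1, 92, 8, 43, 53, 94, 97]


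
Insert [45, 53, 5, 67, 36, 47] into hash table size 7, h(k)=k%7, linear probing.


Insert 45: h=3 -> slot 3
Insert 53: h=4 -> slot 4
Insert 5: h=5 -> slot 5
Insert 67: h=4, 2 probes -> slot 6
Insert 36: h=1 -> slot 1
Insert 47: h=5, 2 probes -> slot 0

Table: [47, 36, None, 45, 53, 5, 67]


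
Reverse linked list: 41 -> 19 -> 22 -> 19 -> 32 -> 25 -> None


Step 1: curr=41, set curr.next=prev(None) | reversed so far: 41
Step 2: curr=19, set curr.next=prev(41) | reversed so far: 19 -> 41
Step 3: curr=22, set curr.next=prev(19) | reversed so far: 22 -> 19 -> 41
Step 4: curr=19, set curr.next=prev(22) | reversed so far: 19 -> 22 -> 19 -> 41
Step 5: curr=32, set curr.next=prev(19) | reversed so far: 32 -> 19 -> 22 -> 19 -> 41
Step 6: curr=25, set curr.next=prev(32) | reversed so far: 25 -> 32 -> 19 -> 22 -> 19 -> 41

25 -> 32 -> 19 -> 22 -> 19 -> 41 -> None


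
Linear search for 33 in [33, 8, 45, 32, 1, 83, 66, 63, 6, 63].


i=0: 33==33 found!

Found at 0, 1 comps


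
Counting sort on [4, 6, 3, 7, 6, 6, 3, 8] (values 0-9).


Input: [4, 6, 3, 7, 6, 6, 3, 8]
Counts: [0, 0, 0, 2, 1, 0, 3, 1, 1, 0]

Sorted: [3, 3, 4, 6, 6, 6, 7, 8]


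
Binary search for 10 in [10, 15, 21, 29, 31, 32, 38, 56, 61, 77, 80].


Step 1: lo=0, hi=10, mid=5, val=32
Step 2: lo=0, hi=4, mid=2, val=21
Step 3: lo=0, hi=1, mid=0, val=10

Found at index 0


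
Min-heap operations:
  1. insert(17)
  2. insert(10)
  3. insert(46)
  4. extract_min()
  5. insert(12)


insert(17) -> [17]
insert(10) -> [10, 17]
insert(46) -> [10, 17, 46]
extract_min()->10, [17, 46]
insert(12) -> [12, 46, 17]

Final heap: [12, 46, 17]


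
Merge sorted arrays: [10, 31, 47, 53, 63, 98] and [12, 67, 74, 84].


Take 10 from A
Take 12 from B
Take 31 from A
Take 47 from A
Take 53 from A
Take 63 from A
Take 67 from B
Take 74 from B
Take 84 from B

Merged: [10, 12, 31, 47, 53, 63, 67, 74, 84, 98]


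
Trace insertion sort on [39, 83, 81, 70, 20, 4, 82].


Initial: [39, 83, 81, 70, 20, 4, 82]
Insert 83: [39, 83, 81, 70, 20, 4, 82]
Insert 81: [39, 81, 83, 70, 20, 4, 82]
Insert 70: [39, 70, 81, 83, 20, 4, 82]
Insert 20: [20, 39, 70, 81, 83, 4, 82]
Insert 4: [4, 20, 39, 70, 81, 83, 82]
Insert 82: [4, 20, 39, 70, 81, 82, 83]

Sorted: [4, 20, 39, 70, 81, 82, 83]


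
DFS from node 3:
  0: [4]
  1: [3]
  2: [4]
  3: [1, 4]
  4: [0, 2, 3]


Visit 3, push [4, 1]
Visit 1, push []
Visit 4, push [2, 0]
Visit 0, push []
Visit 2, push []

DFS order: [3, 1, 4, 0, 2]


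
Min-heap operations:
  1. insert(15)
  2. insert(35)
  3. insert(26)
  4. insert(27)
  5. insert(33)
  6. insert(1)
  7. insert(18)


insert(15) -> [15]
insert(35) -> [15, 35]
insert(26) -> [15, 35, 26]
insert(27) -> [15, 27, 26, 35]
insert(33) -> [15, 27, 26, 35, 33]
insert(1) -> [1, 27, 15, 35, 33, 26]
insert(18) -> [1, 27, 15, 35, 33, 26, 18]

Final heap: [1, 27, 15, 35, 33, 26, 18]


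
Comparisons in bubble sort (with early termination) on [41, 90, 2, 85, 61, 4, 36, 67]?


Algorithm: bubble sort (with early termination)
Input: [41, 90, 2, 85, 61, 4, 36, 67]
Sorted: [2, 4, 36, 41, 61, 67, 85, 90]

25


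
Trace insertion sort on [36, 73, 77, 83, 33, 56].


Initial: [36, 73, 77, 83, 33, 56]
Insert 73: [36, 73, 77, 83, 33, 56]
Insert 77: [36, 73, 77, 83, 33, 56]
Insert 83: [36, 73, 77, 83, 33, 56]
Insert 33: [33, 36, 73, 77, 83, 56]
Insert 56: [33, 36, 56, 73, 77, 83]

Sorted: [33, 36, 56, 73, 77, 83]


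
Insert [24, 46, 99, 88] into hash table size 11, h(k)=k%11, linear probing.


Insert 24: h=2 -> slot 2
Insert 46: h=2, 1 probes -> slot 3
Insert 99: h=0 -> slot 0
Insert 88: h=0, 1 probes -> slot 1

Table: [99, 88, 24, 46, None, None, None, None, None, None, None]


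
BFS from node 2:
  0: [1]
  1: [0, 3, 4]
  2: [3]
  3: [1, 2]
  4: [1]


Visit 2, enqueue [3]
Visit 3, enqueue [1]
Visit 1, enqueue [0, 4]
Visit 0, enqueue []
Visit 4, enqueue []

BFS order: [2, 3, 1, 0, 4]


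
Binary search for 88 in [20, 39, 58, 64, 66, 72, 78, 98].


Step 1: lo=0, hi=7, mid=3, val=64
Step 2: lo=4, hi=7, mid=5, val=72
Step 3: lo=6, hi=7, mid=6, val=78
Step 4: lo=7, hi=7, mid=7, val=98

Not found


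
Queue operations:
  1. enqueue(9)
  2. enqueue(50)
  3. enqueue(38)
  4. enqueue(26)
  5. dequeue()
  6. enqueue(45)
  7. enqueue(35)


enqueue(9) -> [9]
enqueue(50) -> [9, 50]
enqueue(38) -> [9, 50, 38]
enqueue(26) -> [9, 50, 38, 26]
dequeue()->9, [50, 38, 26]
enqueue(45) -> [50, 38, 26, 45]
enqueue(35) -> [50, 38, 26, 45, 35]

Final queue: [50, 38, 26, 45, 35]


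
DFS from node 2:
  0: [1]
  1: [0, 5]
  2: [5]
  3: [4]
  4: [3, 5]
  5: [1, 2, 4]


Visit 2, push [5]
Visit 5, push [4, 1]
Visit 1, push [0]
Visit 0, push []
Visit 4, push [3]
Visit 3, push []

DFS order: [2, 5, 1, 0, 4, 3]


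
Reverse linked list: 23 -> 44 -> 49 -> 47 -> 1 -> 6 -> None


Step 1: curr=23, set curr.next=prev(None) | reversed so far: 23
Step 2: curr=44, set curr.next=prev(23) | reversed so far: 44 -> 23
Step 3: curr=49, set curr.next=prev(44) | reversed so far: 49 -> 44 -> 23
Step 4: curr=47, set curr.next=prev(49) | reversed so far: 47 -> 49 -> 44 -> 23
Step 5: curr=1, set curr.next=prev(47) | reversed so far: 1 -> 47 -> 49 -> 44 -> 23
Step 6: curr=6, set curr.next=prev(1) | reversed so far: 6 -> 1 -> 47 -> 49 -> 44 -> 23

6 -> 1 -> 47 -> 49 -> 44 -> 23 -> None


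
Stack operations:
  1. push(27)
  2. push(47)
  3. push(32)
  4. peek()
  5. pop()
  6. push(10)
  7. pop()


push(27) -> [27]
push(47) -> [27, 47]
push(32) -> [27, 47, 32]
peek()->32
pop()->32, [27, 47]
push(10) -> [27, 47, 10]
pop()->10, [27, 47]

Final stack: [27, 47]


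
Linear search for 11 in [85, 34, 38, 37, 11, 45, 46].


i=0: 85!=11
i=1: 34!=11
i=2: 38!=11
i=3: 37!=11
i=4: 11==11 found!

Found at 4, 5 comps


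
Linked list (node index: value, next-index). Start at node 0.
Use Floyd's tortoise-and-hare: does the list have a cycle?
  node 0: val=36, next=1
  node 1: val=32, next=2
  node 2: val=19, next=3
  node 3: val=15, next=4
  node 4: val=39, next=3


Floyd's tortoise (slow, +1) and hare (fast, +2):
  init: slow=0, fast=0
  step 1: slow=1, fast=2
  step 2: slow=2, fast=4
  step 3: slow=3, fast=4
  step 4: slow=4, fast=4
  slow == fast at node 4: cycle detected

Cycle: yes


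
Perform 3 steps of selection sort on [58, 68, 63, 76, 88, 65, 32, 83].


Initial: [58, 68, 63, 76, 88, 65, 32, 83]
Step 1: min=32 at 6
  Swap: [32, 68, 63, 76, 88, 65, 58, 83]
Step 2: min=58 at 6
  Swap: [32, 58, 63, 76, 88, 65, 68, 83]
Step 3: min=63 at 2
  Swap: [32, 58, 63, 76, 88, 65, 68, 83]

After 3 steps: [32, 58, 63, 76, 88, 65, 68, 83]


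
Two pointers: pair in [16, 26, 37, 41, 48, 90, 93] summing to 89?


lo=0(16)+hi=6(93)=109
lo=0(16)+hi=5(90)=106
lo=0(16)+hi=4(48)=64
lo=1(26)+hi=4(48)=74
lo=2(37)+hi=4(48)=85
lo=3(41)+hi=4(48)=89

Yes: 41+48=89


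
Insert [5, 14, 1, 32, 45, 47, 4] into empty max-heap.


Insert 5: [5]
Insert 14: [14, 5]
Insert 1: [14, 5, 1]
Insert 32: [32, 14, 1, 5]
Insert 45: [45, 32, 1, 5, 14]
Insert 47: [47, 32, 45, 5, 14, 1]
Insert 4: [47, 32, 45, 5, 14, 1, 4]

Final heap: [47, 32, 45, 5, 14, 1, 4]


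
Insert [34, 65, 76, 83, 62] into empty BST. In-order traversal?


Insert 34: root
Insert 65: R from 34
Insert 76: R from 34 -> R from 65
Insert 83: R from 34 -> R from 65 -> R from 76
Insert 62: R from 34 -> L from 65

In-order: [34, 62, 65, 76, 83]


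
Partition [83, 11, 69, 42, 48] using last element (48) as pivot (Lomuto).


Pivot: 48
  11 <= 48: swap -> [11, 83, 69, 42, 48]
  42 <= 48: swap -> [11, 42, 69, 83, 48]
Place pivot at 2: [11, 42, 48, 83, 69]

Partitioned: [11, 42, 48, 83, 69]


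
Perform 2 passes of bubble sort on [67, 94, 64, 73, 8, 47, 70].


Initial: [67, 94, 64, 73, 8, 47, 70]
Pass 1: [67, 64, 73, 8, 47, 70, 94] (5 swaps)
Pass 2: [64, 67, 8, 47, 70, 73, 94] (4 swaps)

After 2 passes: [64, 67, 8, 47, 70, 73, 94]


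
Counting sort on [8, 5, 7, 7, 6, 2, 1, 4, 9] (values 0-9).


Input: [8, 5, 7, 7, 6, 2, 1, 4, 9]
Counts: [0, 1, 1, 0, 1, 1, 1, 2, 1, 1]

Sorted: [1, 2, 4, 5, 6, 7, 7, 8, 9]


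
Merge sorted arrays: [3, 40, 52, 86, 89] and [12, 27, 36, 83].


Take 3 from A
Take 12 from B
Take 27 from B
Take 36 from B
Take 40 from A
Take 52 from A
Take 83 from B

Merged: [3, 12, 27, 36, 40, 52, 83, 86, 89]


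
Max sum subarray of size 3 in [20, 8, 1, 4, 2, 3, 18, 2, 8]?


[0:3]: 29
[1:4]: 13
[2:5]: 7
[3:6]: 9
[4:7]: 23
[5:8]: 23
[6:9]: 28

Max: 29 at [0:3]


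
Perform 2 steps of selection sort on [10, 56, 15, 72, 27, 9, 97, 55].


Initial: [10, 56, 15, 72, 27, 9, 97, 55]
Step 1: min=9 at 5
  Swap: [9, 56, 15, 72, 27, 10, 97, 55]
Step 2: min=10 at 5
  Swap: [9, 10, 15, 72, 27, 56, 97, 55]

After 2 steps: [9, 10, 15, 72, 27, 56, 97, 55]


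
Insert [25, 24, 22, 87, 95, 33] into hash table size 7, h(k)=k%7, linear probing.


Insert 25: h=4 -> slot 4
Insert 24: h=3 -> slot 3
Insert 22: h=1 -> slot 1
Insert 87: h=3, 2 probes -> slot 5
Insert 95: h=4, 2 probes -> slot 6
Insert 33: h=5, 2 probes -> slot 0

Table: [33, 22, None, 24, 25, 87, 95]


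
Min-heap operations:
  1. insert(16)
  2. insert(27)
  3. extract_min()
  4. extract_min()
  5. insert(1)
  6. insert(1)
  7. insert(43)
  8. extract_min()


insert(16) -> [16]
insert(27) -> [16, 27]
extract_min()->16, [27]
extract_min()->27, []
insert(1) -> [1]
insert(1) -> [1, 1]
insert(43) -> [1, 1, 43]
extract_min()->1, [1, 43]

Final heap: [1, 43]


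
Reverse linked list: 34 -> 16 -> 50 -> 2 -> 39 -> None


Step 1: curr=34, set curr.next=prev(None) | reversed so far: 34
Step 2: curr=16, set curr.next=prev(34) | reversed so far: 16 -> 34
Step 3: curr=50, set curr.next=prev(16) | reversed so far: 50 -> 16 -> 34
Step 4: curr=2, set curr.next=prev(50) | reversed so far: 2 -> 50 -> 16 -> 34
Step 5: curr=39, set curr.next=prev(2) | reversed so far: 39 -> 2 -> 50 -> 16 -> 34

39 -> 2 -> 50 -> 16 -> 34 -> None


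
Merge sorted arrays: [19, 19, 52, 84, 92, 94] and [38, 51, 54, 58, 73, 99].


Take 19 from A
Take 19 from A
Take 38 from B
Take 51 from B
Take 52 from A
Take 54 from B
Take 58 from B
Take 73 from B
Take 84 from A
Take 92 from A
Take 94 from A

Merged: [19, 19, 38, 51, 52, 54, 58, 73, 84, 92, 94, 99]


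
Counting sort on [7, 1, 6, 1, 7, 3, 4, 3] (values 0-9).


Input: [7, 1, 6, 1, 7, 3, 4, 3]
Counts: [0, 2, 0, 2, 1, 0, 1, 2, 0, 0]

Sorted: [1, 1, 3, 3, 4, 6, 7, 7]


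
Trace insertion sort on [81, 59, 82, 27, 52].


Initial: [81, 59, 82, 27, 52]
Insert 59: [59, 81, 82, 27, 52]
Insert 82: [59, 81, 82, 27, 52]
Insert 27: [27, 59, 81, 82, 52]
Insert 52: [27, 52, 59, 81, 82]

Sorted: [27, 52, 59, 81, 82]


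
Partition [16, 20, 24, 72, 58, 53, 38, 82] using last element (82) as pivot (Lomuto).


Pivot: 82
  16 <= 82: advance i (no swap)
  20 <= 82: advance i (no swap)
  24 <= 82: advance i (no swap)
  72 <= 82: advance i (no swap)
  58 <= 82: advance i (no swap)
  53 <= 82: advance i (no swap)
  38 <= 82: advance i (no swap)
Place pivot at 7: [16, 20, 24, 72, 58, 53, 38, 82]

Partitioned: [16, 20, 24, 72, 58, 53, 38, 82]


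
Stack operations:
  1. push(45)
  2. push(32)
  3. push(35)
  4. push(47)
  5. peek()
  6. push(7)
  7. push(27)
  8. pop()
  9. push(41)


push(45) -> [45]
push(32) -> [45, 32]
push(35) -> [45, 32, 35]
push(47) -> [45, 32, 35, 47]
peek()->47
push(7) -> [45, 32, 35, 47, 7]
push(27) -> [45, 32, 35, 47, 7, 27]
pop()->27, [45, 32, 35, 47, 7]
push(41) -> [45, 32, 35, 47, 7, 41]

Final stack: [45, 32, 35, 47, 7, 41]


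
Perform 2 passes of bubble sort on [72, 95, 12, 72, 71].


Initial: [72, 95, 12, 72, 71]
Pass 1: [72, 12, 72, 71, 95] (3 swaps)
Pass 2: [12, 72, 71, 72, 95] (2 swaps)

After 2 passes: [12, 72, 71, 72, 95]


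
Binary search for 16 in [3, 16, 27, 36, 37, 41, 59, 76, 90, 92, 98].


Step 1: lo=0, hi=10, mid=5, val=41
Step 2: lo=0, hi=4, mid=2, val=27
Step 3: lo=0, hi=1, mid=0, val=3
Step 4: lo=1, hi=1, mid=1, val=16

Found at index 1


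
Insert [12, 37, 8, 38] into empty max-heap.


Insert 12: [12]
Insert 37: [37, 12]
Insert 8: [37, 12, 8]
Insert 38: [38, 37, 8, 12]

Final heap: [38, 37, 8, 12]


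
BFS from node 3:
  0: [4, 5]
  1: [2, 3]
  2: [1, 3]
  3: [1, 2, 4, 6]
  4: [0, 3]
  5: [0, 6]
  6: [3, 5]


Visit 3, enqueue [1, 2, 4, 6]
Visit 1, enqueue []
Visit 2, enqueue []
Visit 4, enqueue [0]
Visit 6, enqueue [5]
Visit 0, enqueue []
Visit 5, enqueue []

BFS order: [3, 1, 2, 4, 6, 0, 5]


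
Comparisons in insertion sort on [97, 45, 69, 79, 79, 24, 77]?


Algorithm: insertion sort
Input: [97, 45, 69, 79, 79, 24, 77]
Sorted: [24, 45, 69, 77, 79, 79, 97]

16


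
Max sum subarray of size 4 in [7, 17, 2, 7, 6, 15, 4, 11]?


[0:4]: 33
[1:5]: 32
[2:6]: 30
[3:7]: 32
[4:8]: 36

Max: 36 at [4:8]


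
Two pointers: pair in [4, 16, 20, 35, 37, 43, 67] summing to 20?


lo=0(4)+hi=6(67)=71
lo=0(4)+hi=5(43)=47
lo=0(4)+hi=4(37)=41
lo=0(4)+hi=3(35)=39
lo=0(4)+hi=2(20)=24
lo=0(4)+hi=1(16)=20

Yes: 4+16=20


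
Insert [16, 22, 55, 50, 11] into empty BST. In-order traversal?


Insert 16: root
Insert 22: R from 16
Insert 55: R from 16 -> R from 22
Insert 50: R from 16 -> R from 22 -> L from 55
Insert 11: L from 16

In-order: [11, 16, 22, 50, 55]


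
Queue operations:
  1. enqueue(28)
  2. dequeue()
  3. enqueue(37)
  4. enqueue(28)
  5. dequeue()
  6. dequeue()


enqueue(28) -> [28]
dequeue()->28, []
enqueue(37) -> [37]
enqueue(28) -> [37, 28]
dequeue()->37, [28]
dequeue()->28, []

Final queue: []


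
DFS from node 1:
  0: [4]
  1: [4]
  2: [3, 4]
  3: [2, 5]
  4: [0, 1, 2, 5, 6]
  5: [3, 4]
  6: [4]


Visit 1, push [4]
Visit 4, push [6, 5, 2, 0]
Visit 0, push []
Visit 2, push [3]
Visit 3, push [5]
Visit 5, push []
Visit 6, push []

DFS order: [1, 4, 0, 2, 3, 5, 6]


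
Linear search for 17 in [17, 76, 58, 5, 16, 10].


i=0: 17==17 found!

Found at 0, 1 comps


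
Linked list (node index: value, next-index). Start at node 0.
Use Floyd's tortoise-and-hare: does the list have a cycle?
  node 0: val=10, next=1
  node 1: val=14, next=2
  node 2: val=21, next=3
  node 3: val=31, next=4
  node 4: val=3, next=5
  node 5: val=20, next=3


Floyd's tortoise (slow, +1) and hare (fast, +2):
  init: slow=0, fast=0
  step 1: slow=1, fast=2
  step 2: slow=2, fast=4
  step 3: slow=3, fast=3
  slow == fast at node 3: cycle detected

Cycle: yes


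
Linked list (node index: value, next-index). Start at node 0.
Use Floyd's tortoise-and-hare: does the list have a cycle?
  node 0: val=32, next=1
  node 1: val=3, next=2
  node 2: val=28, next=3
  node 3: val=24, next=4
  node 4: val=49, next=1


Floyd's tortoise (slow, +1) and hare (fast, +2):
  init: slow=0, fast=0
  step 1: slow=1, fast=2
  step 2: slow=2, fast=4
  step 3: slow=3, fast=2
  step 4: slow=4, fast=4
  slow == fast at node 4: cycle detected

Cycle: yes


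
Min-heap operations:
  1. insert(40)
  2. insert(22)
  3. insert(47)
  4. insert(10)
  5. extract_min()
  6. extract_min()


insert(40) -> [40]
insert(22) -> [22, 40]
insert(47) -> [22, 40, 47]
insert(10) -> [10, 22, 47, 40]
extract_min()->10, [22, 40, 47]
extract_min()->22, [40, 47]

Final heap: [40, 47]


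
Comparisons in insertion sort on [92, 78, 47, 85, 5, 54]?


Algorithm: insertion sort
Input: [92, 78, 47, 85, 5, 54]
Sorted: [5, 47, 54, 78, 85, 92]

13


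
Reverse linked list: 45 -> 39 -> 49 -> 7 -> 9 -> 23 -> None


Step 1: curr=45, set curr.next=prev(None) | reversed so far: 45
Step 2: curr=39, set curr.next=prev(45) | reversed so far: 39 -> 45
Step 3: curr=49, set curr.next=prev(39) | reversed so far: 49 -> 39 -> 45
Step 4: curr=7, set curr.next=prev(49) | reversed so far: 7 -> 49 -> 39 -> 45
Step 5: curr=9, set curr.next=prev(7) | reversed so far: 9 -> 7 -> 49 -> 39 -> 45
Step 6: curr=23, set curr.next=prev(9) | reversed so far: 23 -> 9 -> 7 -> 49 -> 39 -> 45

23 -> 9 -> 7 -> 49 -> 39 -> 45 -> None


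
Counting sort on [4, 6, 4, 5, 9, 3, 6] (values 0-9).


Input: [4, 6, 4, 5, 9, 3, 6]
Counts: [0, 0, 0, 1, 2, 1, 2, 0, 0, 1]

Sorted: [3, 4, 4, 5, 6, 6, 9]


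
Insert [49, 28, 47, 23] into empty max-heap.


Insert 49: [49]
Insert 28: [49, 28]
Insert 47: [49, 28, 47]
Insert 23: [49, 28, 47, 23]

Final heap: [49, 28, 47, 23]


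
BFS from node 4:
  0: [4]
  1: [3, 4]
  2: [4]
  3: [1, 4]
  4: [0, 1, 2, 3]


Visit 4, enqueue [0, 1, 2, 3]
Visit 0, enqueue []
Visit 1, enqueue []
Visit 2, enqueue []
Visit 3, enqueue []

BFS order: [4, 0, 1, 2, 3]


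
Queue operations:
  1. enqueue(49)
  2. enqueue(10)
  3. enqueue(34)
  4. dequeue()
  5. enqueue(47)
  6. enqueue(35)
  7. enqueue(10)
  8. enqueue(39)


enqueue(49) -> [49]
enqueue(10) -> [49, 10]
enqueue(34) -> [49, 10, 34]
dequeue()->49, [10, 34]
enqueue(47) -> [10, 34, 47]
enqueue(35) -> [10, 34, 47, 35]
enqueue(10) -> [10, 34, 47, 35, 10]
enqueue(39) -> [10, 34, 47, 35, 10, 39]

Final queue: [10, 34, 47, 35, 10, 39]


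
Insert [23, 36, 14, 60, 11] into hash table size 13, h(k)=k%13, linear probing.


Insert 23: h=10 -> slot 10
Insert 36: h=10, 1 probes -> slot 11
Insert 14: h=1 -> slot 1
Insert 60: h=8 -> slot 8
Insert 11: h=11, 1 probes -> slot 12

Table: [None, 14, None, None, None, None, None, None, 60, None, 23, 36, 11]


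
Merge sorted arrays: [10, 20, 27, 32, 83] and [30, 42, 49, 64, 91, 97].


Take 10 from A
Take 20 from A
Take 27 from A
Take 30 from B
Take 32 from A
Take 42 from B
Take 49 from B
Take 64 from B
Take 83 from A

Merged: [10, 20, 27, 30, 32, 42, 49, 64, 83, 91, 97]


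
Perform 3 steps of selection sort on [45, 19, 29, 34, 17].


Initial: [45, 19, 29, 34, 17]
Step 1: min=17 at 4
  Swap: [17, 19, 29, 34, 45]
Step 2: min=19 at 1
  Swap: [17, 19, 29, 34, 45]
Step 3: min=29 at 2
  Swap: [17, 19, 29, 34, 45]

After 3 steps: [17, 19, 29, 34, 45]


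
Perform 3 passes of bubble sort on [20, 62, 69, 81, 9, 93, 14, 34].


Initial: [20, 62, 69, 81, 9, 93, 14, 34]
Pass 1: [20, 62, 69, 9, 81, 14, 34, 93] (3 swaps)
Pass 2: [20, 62, 9, 69, 14, 34, 81, 93] (3 swaps)
Pass 3: [20, 9, 62, 14, 34, 69, 81, 93] (3 swaps)

After 3 passes: [20, 9, 62, 14, 34, 69, 81, 93]


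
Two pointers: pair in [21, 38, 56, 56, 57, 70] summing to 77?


lo=0(21)+hi=5(70)=91
lo=0(21)+hi=4(57)=78
lo=0(21)+hi=3(56)=77

Yes: 21+56=77


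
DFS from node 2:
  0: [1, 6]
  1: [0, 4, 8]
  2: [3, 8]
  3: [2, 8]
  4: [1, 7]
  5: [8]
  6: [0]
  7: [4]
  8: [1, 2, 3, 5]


Visit 2, push [8, 3]
Visit 3, push [8]
Visit 8, push [5, 1]
Visit 1, push [4, 0]
Visit 0, push [6]
Visit 6, push []
Visit 4, push [7]
Visit 7, push []
Visit 5, push []

DFS order: [2, 3, 8, 1, 0, 6, 4, 7, 5]


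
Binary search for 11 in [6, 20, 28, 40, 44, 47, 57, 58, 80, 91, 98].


Step 1: lo=0, hi=10, mid=5, val=47
Step 2: lo=0, hi=4, mid=2, val=28
Step 3: lo=0, hi=1, mid=0, val=6
Step 4: lo=1, hi=1, mid=1, val=20

Not found


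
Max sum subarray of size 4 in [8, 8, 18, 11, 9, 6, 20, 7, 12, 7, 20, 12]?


[0:4]: 45
[1:5]: 46
[2:6]: 44
[3:7]: 46
[4:8]: 42
[5:9]: 45
[6:10]: 46
[7:11]: 46
[8:12]: 51

Max: 51 at [8:12]


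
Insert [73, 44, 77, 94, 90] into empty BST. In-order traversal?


Insert 73: root
Insert 44: L from 73
Insert 77: R from 73
Insert 94: R from 73 -> R from 77
Insert 90: R from 73 -> R from 77 -> L from 94

In-order: [44, 73, 77, 90, 94]


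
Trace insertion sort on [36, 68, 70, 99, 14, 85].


Initial: [36, 68, 70, 99, 14, 85]
Insert 68: [36, 68, 70, 99, 14, 85]
Insert 70: [36, 68, 70, 99, 14, 85]
Insert 99: [36, 68, 70, 99, 14, 85]
Insert 14: [14, 36, 68, 70, 99, 85]
Insert 85: [14, 36, 68, 70, 85, 99]

Sorted: [14, 36, 68, 70, 85, 99]


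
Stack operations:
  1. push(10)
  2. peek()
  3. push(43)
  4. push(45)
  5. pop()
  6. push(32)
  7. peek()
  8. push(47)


push(10) -> [10]
peek()->10
push(43) -> [10, 43]
push(45) -> [10, 43, 45]
pop()->45, [10, 43]
push(32) -> [10, 43, 32]
peek()->32
push(47) -> [10, 43, 32, 47]

Final stack: [10, 43, 32, 47]


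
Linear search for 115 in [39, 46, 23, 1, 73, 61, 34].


i=0: 39!=115
i=1: 46!=115
i=2: 23!=115
i=3: 1!=115
i=4: 73!=115
i=5: 61!=115
i=6: 34!=115

Not found, 7 comps


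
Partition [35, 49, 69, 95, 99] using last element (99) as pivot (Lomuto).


Pivot: 99
  35 <= 99: advance i (no swap)
  49 <= 99: advance i (no swap)
  69 <= 99: advance i (no swap)
  95 <= 99: advance i (no swap)
Place pivot at 4: [35, 49, 69, 95, 99]

Partitioned: [35, 49, 69, 95, 99]


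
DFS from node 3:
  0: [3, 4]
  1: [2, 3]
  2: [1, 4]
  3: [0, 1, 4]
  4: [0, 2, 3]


Visit 3, push [4, 1, 0]
Visit 0, push [4]
Visit 4, push [2]
Visit 2, push [1]
Visit 1, push []

DFS order: [3, 0, 4, 2, 1]


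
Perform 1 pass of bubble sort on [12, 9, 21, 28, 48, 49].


Initial: [12, 9, 21, 28, 48, 49]
Pass 1: [9, 12, 21, 28, 48, 49] (1 swaps)

After 1 pass: [9, 12, 21, 28, 48, 49]


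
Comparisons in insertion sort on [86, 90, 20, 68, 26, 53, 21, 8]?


Algorithm: insertion sort
Input: [86, 90, 20, 68, 26, 53, 21, 8]
Sorted: [8, 20, 21, 26, 53, 68, 86, 90]

27


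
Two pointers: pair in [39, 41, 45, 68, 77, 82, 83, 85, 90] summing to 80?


lo=0(39)+hi=8(90)=129
lo=0(39)+hi=7(85)=124
lo=0(39)+hi=6(83)=122
lo=0(39)+hi=5(82)=121
lo=0(39)+hi=4(77)=116
lo=0(39)+hi=3(68)=107
lo=0(39)+hi=2(45)=84
lo=0(39)+hi=1(41)=80

Yes: 39+41=80


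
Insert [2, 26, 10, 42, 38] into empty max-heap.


Insert 2: [2]
Insert 26: [26, 2]
Insert 10: [26, 2, 10]
Insert 42: [42, 26, 10, 2]
Insert 38: [42, 38, 10, 2, 26]

Final heap: [42, 38, 10, 2, 26]


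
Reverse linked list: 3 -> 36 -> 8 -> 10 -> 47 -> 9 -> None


Step 1: curr=3, set curr.next=prev(None) | reversed so far: 3
Step 2: curr=36, set curr.next=prev(3) | reversed so far: 36 -> 3
Step 3: curr=8, set curr.next=prev(36) | reversed so far: 8 -> 36 -> 3
Step 4: curr=10, set curr.next=prev(8) | reversed so far: 10 -> 8 -> 36 -> 3
Step 5: curr=47, set curr.next=prev(10) | reversed so far: 47 -> 10 -> 8 -> 36 -> 3
Step 6: curr=9, set curr.next=prev(47) | reversed so far: 9 -> 47 -> 10 -> 8 -> 36 -> 3

9 -> 47 -> 10 -> 8 -> 36 -> 3 -> None


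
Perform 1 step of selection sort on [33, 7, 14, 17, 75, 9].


Initial: [33, 7, 14, 17, 75, 9]
Step 1: min=7 at 1
  Swap: [7, 33, 14, 17, 75, 9]

After 1 step: [7, 33, 14, 17, 75, 9]


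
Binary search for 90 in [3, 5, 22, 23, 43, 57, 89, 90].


Step 1: lo=0, hi=7, mid=3, val=23
Step 2: lo=4, hi=7, mid=5, val=57
Step 3: lo=6, hi=7, mid=6, val=89
Step 4: lo=7, hi=7, mid=7, val=90

Found at index 7


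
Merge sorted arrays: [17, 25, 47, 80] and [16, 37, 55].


Take 16 from B
Take 17 from A
Take 25 from A
Take 37 from B
Take 47 from A
Take 55 from B

Merged: [16, 17, 25, 37, 47, 55, 80]


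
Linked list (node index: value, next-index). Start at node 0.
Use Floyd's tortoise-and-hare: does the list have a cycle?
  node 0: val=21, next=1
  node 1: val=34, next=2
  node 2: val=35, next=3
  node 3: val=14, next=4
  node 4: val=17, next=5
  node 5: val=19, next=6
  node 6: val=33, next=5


Floyd's tortoise (slow, +1) and hare (fast, +2):
  init: slow=0, fast=0
  step 1: slow=1, fast=2
  step 2: slow=2, fast=4
  step 3: slow=3, fast=6
  step 4: slow=4, fast=6
  step 5: slow=5, fast=6
  step 6: slow=6, fast=6
  slow == fast at node 6: cycle detected

Cycle: yes


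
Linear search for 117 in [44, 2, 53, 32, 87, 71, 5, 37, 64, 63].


i=0: 44!=117
i=1: 2!=117
i=2: 53!=117
i=3: 32!=117
i=4: 87!=117
i=5: 71!=117
i=6: 5!=117
i=7: 37!=117
i=8: 64!=117
i=9: 63!=117

Not found, 10 comps


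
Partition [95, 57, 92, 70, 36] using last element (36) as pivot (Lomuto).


Pivot: 36
Place pivot at 0: [36, 57, 92, 70, 95]

Partitioned: [36, 57, 92, 70, 95]


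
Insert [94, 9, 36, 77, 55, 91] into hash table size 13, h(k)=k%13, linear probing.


Insert 94: h=3 -> slot 3
Insert 9: h=9 -> slot 9
Insert 36: h=10 -> slot 10
Insert 77: h=12 -> slot 12
Insert 55: h=3, 1 probes -> slot 4
Insert 91: h=0 -> slot 0

Table: [91, None, None, 94, 55, None, None, None, None, 9, 36, None, 77]


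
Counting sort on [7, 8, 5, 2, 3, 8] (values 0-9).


Input: [7, 8, 5, 2, 3, 8]
Counts: [0, 0, 1, 1, 0, 1, 0, 1, 2, 0]

Sorted: [2, 3, 5, 7, 8, 8]


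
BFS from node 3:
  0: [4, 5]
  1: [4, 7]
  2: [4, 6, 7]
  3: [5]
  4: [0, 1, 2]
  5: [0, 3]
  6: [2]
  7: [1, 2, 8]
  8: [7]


Visit 3, enqueue [5]
Visit 5, enqueue [0]
Visit 0, enqueue [4]
Visit 4, enqueue [1, 2]
Visit 1, enqueue [7]
Visit 2, enqueue [6]
Visit 7, enqueue [8]
Visit 6, enqueue []
Visit 8, enqueue []

BFS order: [3, 5, 0, 4, 1, 2, 7, 6, 8]


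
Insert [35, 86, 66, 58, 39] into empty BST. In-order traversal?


Insert 35: root
Insert 86: R from 35
Insert 66: R from 35 -> L from 86
Insert 58: R from 35 -> L from 86 -> L from 66
Insert 39: R from 35 -> L from 86 -> L from 66 -> L from 58

In-order: [35, 39, 58, 66, 86]


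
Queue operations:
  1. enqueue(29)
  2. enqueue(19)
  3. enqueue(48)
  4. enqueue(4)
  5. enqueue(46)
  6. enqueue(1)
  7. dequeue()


enqueue(29) -> [29]
enqueue(19) -> [29, 19]
enqueue(48) -> [29, 19, 48]
enqueue(4) -> [29, 19, 48, 4]
enqueue(46) -> [29, 19, 48, 4, 46]
enqueue(1) -> [29, 19, 48, 4, 46, 1]
dequeue()->29, [19, 48, 4, 46, 1]

Final queue: [19, 48, 4, 46, 1]


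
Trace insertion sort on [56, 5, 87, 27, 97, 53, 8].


Initial: [56, 5, 87, 27, 97, 53, 8]
Insert 5: [5, 56, 87, 27, 97, 53, 8]
Insert 87: [5, 56, 87, 27, 97, 53, 8]
Insert 27: [5, 27, 56, 87, 97, 53, 8]
Insert 97: [5, 27, 56, 87, 97, 53, 8]
Insert 53: [5, 27, 53, 56, 87, 97, 8]
Insert 8: [5, 8, 27, 53, 56, 87, 97]

Sorted: [5, 8, 27, 53, 56, 87, 97]


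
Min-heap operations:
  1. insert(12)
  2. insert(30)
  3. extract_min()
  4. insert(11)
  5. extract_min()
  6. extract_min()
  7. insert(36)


insert(12) -> [12]
insert(30) -> [12, 30]
extract_min()->12, [30]
insert(11) -> [11, 30]
extract_min()->11, [30]
extract_min()->30, []
insert(36) -> [36]

Final heap: [36]


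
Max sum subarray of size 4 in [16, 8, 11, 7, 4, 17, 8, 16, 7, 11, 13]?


[0:4]: 42
[1:5]: 30
[2:6]: 39
[3:7]: 36
[4:8]: 45
[5:9]: 48
[6:10]: 42
[7:11]: 47

Max: 48 at [5:9]


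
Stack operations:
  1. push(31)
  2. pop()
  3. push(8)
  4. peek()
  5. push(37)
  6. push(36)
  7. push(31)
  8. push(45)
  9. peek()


push(31) -> [31]
pop()->31, []
push(8) -> [8]
peek()->8
push(37) -> [8, 37]
push(36) -> [8, 37, 36]
push(31) -> [8, 37, 36, 31]
push(45) -> [8, 37, 36, 31, 45]
peek()->45

Final stack: [8, 37, 36, 31, 45]


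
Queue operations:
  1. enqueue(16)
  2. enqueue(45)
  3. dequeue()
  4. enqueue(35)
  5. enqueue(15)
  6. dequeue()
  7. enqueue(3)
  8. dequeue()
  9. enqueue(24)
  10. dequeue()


enqueue(16) -> [16]
enqueue(45) -> [16, 45]
dequeue()->16, [45]
enqueue(35) -> [45, 35]
enqueue(15) -> [45, 35, 15]
dequeue()->45, [35, 15]
enqueue(3) -> [35, 15, 3]
dequeue()->35, [15, 3]
enqueue(24) -> [15, 3, 24]
dequeue()->15, [3, 24]

Final queue: [3, 24]


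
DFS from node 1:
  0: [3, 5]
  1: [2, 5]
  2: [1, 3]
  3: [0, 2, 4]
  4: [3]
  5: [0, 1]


Visit 1, push [5, 2]
Visit 2, push [3]
Visit 3, push [4, 0]
Visit 0, push [5]
Visit 5, push []
Visit 4, push []

DFS order: [1, 2, 3, 0, 5, 4]


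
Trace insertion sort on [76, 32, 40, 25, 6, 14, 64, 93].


Initial: [76, 32, 40, 25, 6, 14, 64, 93]
Insert 32: [32, 76, 40, 25, 6, 14, 64, 93]
Insert 40: [32, 40, 76, 25, 6, 14, 64, 93]
Insert 25: [25, 32, 40, 76, 6, 14, 64, 93]
Insert 6: [6, 25, 32, 40, 76, 14, 64, 93]
Insert 14: [6, 14, 25, 32, 40, 76, 64, 93]
Insert 64: [6, 14, 25, 32, 40, 64, 76, 93]
Insert 93: [6, 14, 25, 32, 40, 64, 76, 93]

Sorted: [6, 14, 25, 32, 40, 64, 76, 93]


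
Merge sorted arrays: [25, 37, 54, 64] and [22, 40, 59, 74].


Take 22 from B
Take 25 from A
Take 37 from A
Take 40 from B
Take 54 from A
Take 59 from B
Take 64 from A

Merged: [22, 25, 37, 40, 54, 59, 64, 74]


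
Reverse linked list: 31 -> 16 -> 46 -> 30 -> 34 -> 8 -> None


Step 1: curr=31, set curr.next=prev(None) | reversed so far: 31
Step 2: curr=16, set curr.next=prev(31) | reversed so far: 16 -> 31
Step 3: curr=46, set curr.next=prev(16) | reversed so far: 46 -> 16 -> 31
Step 4: curr=30, set curr.next=prev(46) | reversed so far: 30 -> 46 -> 16 -> 31
Step 5: curr=34, set curr.next=prev(30) | reversed so far: 34 -> 30 -> 46 -> 16 -> 31
Step 6: curr=8, set curr.next=prev(34) | reversed so far: 8 -> 34 -> 30 -> 46 -> 16 -> 31

8 -> 34 -> 30 -> 46 -> 16 -> 31 -> None


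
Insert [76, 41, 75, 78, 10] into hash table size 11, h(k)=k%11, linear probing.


Insert 76: h=10 -> slot 10
Insert 41: h=8 -> slot 8
Insert 75: h=9 -> slot 9
Insert 78: h=1 -> slot 1
Insert 10: h=10, 1 probes -> slot 0

Table: [10, 78, None, None, None, None, None, None, 41, 75, 76]


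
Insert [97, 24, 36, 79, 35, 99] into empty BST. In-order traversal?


Insert 97: root
Insert 24: L from 97
Insert 36: L from 97 -> R from 24
Insert 79: L from 97 -> R from 24 -> R from 36
Insert 35: L from 97 -> R from 24 -> L from 36
Insert 99: R from 97

In-order: [24, 35, 36, 79, 97, 99]


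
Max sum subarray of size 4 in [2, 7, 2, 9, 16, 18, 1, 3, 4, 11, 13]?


[0:4]: 20
[1:5]: 34
[2:6]: 45
[3:7]: 44
[4:8]: 38
[5:9]: 26
[6:10]: 19
[7:11]: 31

Max: 45 at [2:6]


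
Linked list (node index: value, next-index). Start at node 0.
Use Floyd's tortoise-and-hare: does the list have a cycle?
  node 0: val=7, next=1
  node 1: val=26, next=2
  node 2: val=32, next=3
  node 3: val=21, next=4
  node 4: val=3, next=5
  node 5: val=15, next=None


Floyd's tortoise (slow, +1) and hare (fast, +2):
  init: slow=0, fast=0
  step 1: slow=1, fast=2
  step 2: slow=2, fast=4
  step 3: fast 4->5->None, no cycle

Cycle: no


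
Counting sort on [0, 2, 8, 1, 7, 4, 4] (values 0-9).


Input: [0, 2, 8, 1, 7, 4, 4]
Counts: [1, 1, 1, 0, 2, 0, 0, 1, 1, 0]

Sorted: [0, 1, 2, 4, 4, 7, 8]


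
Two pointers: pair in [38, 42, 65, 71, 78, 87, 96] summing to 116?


lo=0(38)+hi=6(96)=134
lo=0(38)+hi=5(87)=125
lo=0(38)+hi=4(78)=116

Yes: 38+78=116


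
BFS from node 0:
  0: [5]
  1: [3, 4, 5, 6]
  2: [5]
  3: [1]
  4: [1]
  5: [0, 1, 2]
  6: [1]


Visit 0, enqueue [5]
Visit 5, enqueue [1, 2]
Visit 1, enqueue [3, 4, 6]
Visit 2, enqueue []
Visit 3, enqueue []
Visit 4, enqueue []
Visit 6, enqueue []

BFS order: [0, 5, 1, 2, 3, 4, 6]


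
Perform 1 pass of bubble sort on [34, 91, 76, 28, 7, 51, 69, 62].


Initial: [34, 91, 76, 28, 7, 51, 69, 62]
Pass 1: [34, 76, 28, 7, 51, 69, 62, 91] (6 swaps)

After 1 pass: [34, 76, 28, 7, 51, 69, 62, 91]


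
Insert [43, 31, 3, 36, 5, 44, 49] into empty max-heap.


Insert 43: [43]
Insert 31: [43, 31]
Insert 3: [43, 31, 3]
Insert 36: [43, 36, 3, 31]
Insert 5: [43, 36, 3, 31, 5]
Insert 44: [44, 36, 43, 31, 5, 3]
Insert 49: [49, 36, 44, 31, 5, 3, 43]

Final heap: [49, 36, 44, 31, 5, 3, 43]


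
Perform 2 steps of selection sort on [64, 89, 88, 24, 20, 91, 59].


Initial: [64, 89, 88, 24, 20, 91, 59]
Step 1: min=20 at 4
  Swap: [20, 89, 88, 24, 64, 91, 59]
Step 2: min=24 at 3
  Swap: [20, 24, 88, 89, 64, 91, 59]

After 2 steps: [20, 24, 88, 89, 64, 91, 59]


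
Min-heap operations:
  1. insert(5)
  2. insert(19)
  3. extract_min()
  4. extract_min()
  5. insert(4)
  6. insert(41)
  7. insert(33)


insert(5) -> [5]
insert(19) -> [5, 19]
extract_min()->5, [19]
extract_min()->19, []
insert(4) -> [4]
insert(41) -> [4, 41]
insert(33) -> [4, 41, 33]

Final heap: [4, 41, 33]


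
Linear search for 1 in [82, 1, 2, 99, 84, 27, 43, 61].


i=0: 82!=1
i=1: 1==1 found!

Found at 1, 2 comps


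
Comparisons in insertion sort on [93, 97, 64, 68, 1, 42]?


Algorithm: insertion sort
Input: [93, 97, 64, 68, 1, 42]
Sorted: [1, 42, 64, 68, 93, 97]

15


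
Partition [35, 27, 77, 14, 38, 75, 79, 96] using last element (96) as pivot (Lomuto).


Pivot: 96
  35 <= 96: advance i (no swap)
  27 <= 96: advance i (no swap)
  77 <= 96: advance i (no swap)
  14 <= 96: advance i (no swap)
  38 <= 96: advance i (no swap)
  75 <= 96: advance i (no swap)
  79 <= 96: advance i (no swap)
Place pivot at 7: [35, 27, 77, 14, 38, 75, 79, 96]

Partitioned: [35, 27, 77, 14, 38, 75, 79, 96]


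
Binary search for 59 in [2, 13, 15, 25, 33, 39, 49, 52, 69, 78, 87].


Step 1: lo=0, hi=10, mid=5, val=39
Step 2: lo=6, hi=10, mid=8, val=69
Step 3: lo=6, hi=7, mid=6, val=49
Step 4: lo=7, hi=7, mid=7, val=52

Not found


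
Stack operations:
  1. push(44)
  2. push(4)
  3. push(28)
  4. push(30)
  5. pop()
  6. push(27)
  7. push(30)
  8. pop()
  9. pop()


push(44) -> [44]
push(4) -> [44, 4]
push(28) -> [44, 4, 28]
push(30) -> [44, 4, 28, 30]
pop()->30, [44, 4, 28]
push(27) -> [44, 4, 28, 27]
push(30) -> [44, 4, 28, 27, 30]
pop()->30, [44, 4, 28, 27]
pop()->27, [44, 4, 28]

Final stack: [44, 4, 28]


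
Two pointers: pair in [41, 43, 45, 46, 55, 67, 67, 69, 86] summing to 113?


lo=0(41)+hi=8(86)=127
lo=0(41)+hi=7(69)=110
lo=1(43)+hi=7(69)=112
lo=2(45)+hi=7(69)=114
lo=2(45)+hi=6(67)=112
lo=3(46)+hi=6(67)=113

Yes: 46+67=113


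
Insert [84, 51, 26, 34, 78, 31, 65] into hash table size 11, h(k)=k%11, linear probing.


Insert 84: h=7 -> slot 7
Insert 51: h=7, 1 probes -> slot 8
Insert 26: h=4 -> slot 4
Insert 34: h=1 -> slot 1
Insert 78: h=1, 1 probes -> slot 2
Insert 31: h=9 -> slot 9
Insert 65: h=10 -> slot 10

Table: [None, 34, 78, None, 26, None, None, 84, 51, 31, 65]


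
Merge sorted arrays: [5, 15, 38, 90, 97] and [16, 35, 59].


Take 5 from A
Take 15 from A
Take 16 from B
Take 35 from B
Take 38 from A
Take 59 from B

Merged: [5, 15, 16, 35, 38, 59, 90, 97]


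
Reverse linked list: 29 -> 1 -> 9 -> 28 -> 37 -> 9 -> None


Step 1: curr=29, set curr.next=prev(None) | reversed so far: 29
Step 2: curr=1, set curr.next=prev(29) | reversed so far: 1 -> 29
Step 3: curr=9, set curr.next=prev(1) | reversed so far: 9 -> 1 -> 29
Step 4: curr=28, set curr.next=prev(9) | reversed so far: 28 -> 9 -> 1 -> 29
Step 5: curr=37, set curr.next=prev(28) | reversed so far: 37 -> 28 -> 9 -> 1 -> 29
Step 6: curr=9, set curr.next=prev(37) | reversed so far: 9 -> 37 -> 28 -> 9 -> 1 -> 29

9 -> 37 -> 28 -> 9 -> 1 -> 29 -> None


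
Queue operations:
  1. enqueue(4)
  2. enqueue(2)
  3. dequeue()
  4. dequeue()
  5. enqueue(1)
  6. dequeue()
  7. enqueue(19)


enqueue(4) -> [4]
enqueue(2) -> [4, 2]
dequeue()->4, [2]
dequeue()->2, []
enqueue(1) -> [1]
dequeue()->1, []
enqueue(19) -> [19]

Final queue: [19]


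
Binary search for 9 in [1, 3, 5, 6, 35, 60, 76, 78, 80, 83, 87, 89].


Step 1: lo=0, hi=11, mid=5, val=60
Step 2: lo=0, hi=4, mid=2, val=5
Step 3: lo=3, hi=4, mid=3, val=6
Step 4: lo=4, hi=4, mid=4, val=35

Not found


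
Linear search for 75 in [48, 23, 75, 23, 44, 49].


i=0: 48!=75
i=1: 23!=75
i=2: 75==75 found!

Found at 2, 3 comps


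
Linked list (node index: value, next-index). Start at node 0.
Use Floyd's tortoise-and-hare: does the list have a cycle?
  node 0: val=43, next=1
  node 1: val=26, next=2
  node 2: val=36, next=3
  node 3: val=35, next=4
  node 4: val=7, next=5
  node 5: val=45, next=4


Floyd's tortoise (slow, +1) and hare (fast, +2):
  init: slow=0, fast=0
  step 1: slow=1, fast=2
  step 2: slow=2, fast=4
  step 3: slow=3, fast=4
  step 4: slow=4, fast=4
  slow == fast at node 4: cycle detected

Cycle: yes


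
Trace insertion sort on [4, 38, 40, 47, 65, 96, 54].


Initial: [4, 38, 40, 47, 65, 96, 54]
Insert 38: [4, 38, 40, 47, 65, 96, 54]
Insert 40: [4, 38, 40, 47, 65, 96, 54]
Insert 47: [4, 38, 40, 47, 65, 96, 54]
Insert 65: [4, 38, 40, 47, 65, 96, 54]
Insert 96: [4, 38, 40, 47, 65, 96, 54]
Insert 54: [4, 38, 40, 47, 54, 65, 96]

Sorted: [4, 38, 40, 47, 54, 65, 96]


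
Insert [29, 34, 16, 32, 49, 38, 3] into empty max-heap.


Insert 29: [29]
Insert 34: [34, 29]
Insert 16: [34, 29, 16]
Insert 32: [34, 32, 16, 29]
Insert 49: [49, 34, 16, 29, 32]
Insert 38: [49, 34, 38, 29, 32, 16]
Insert 3: [49, 34, 38, 29, 32, 16, 3]

Final heap: [49, 34, 38, 29, 32, 16, 3]


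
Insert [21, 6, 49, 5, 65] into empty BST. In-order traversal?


Insert 21: root
Insert 6: L from 21
Insert 49: R from 21
Insert 5: L from 21 -> L from 6
Insert 65: R from 21 -> R from 49

In-order: [5, 6, 21, 49, 65]


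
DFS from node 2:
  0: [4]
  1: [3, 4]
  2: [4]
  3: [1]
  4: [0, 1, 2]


Visit 2, push [4]
Visit 4, push [1, 0]
Visit 0, push []
Visit 1, push [3]
Visit 3, push []

DFS order: [2, 4, 0, 1, 3]


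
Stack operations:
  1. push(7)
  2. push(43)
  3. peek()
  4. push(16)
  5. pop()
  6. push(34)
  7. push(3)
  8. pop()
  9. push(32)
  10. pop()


push(7) -> [7]
push(43) -> [7, 43]
peek()->43
push(16) -> [7, 43, 16]
pop()->16, [7, 43]
push(34) -> [7, 43, 34]
push(3) -> [7, 43, 34, 3]
pop()->3, [7, 43, 34]
push(32) -> [7, 43, 34, 32]
pop()->32, [7, 43, 34]

Final stack: [7, 43, 34]


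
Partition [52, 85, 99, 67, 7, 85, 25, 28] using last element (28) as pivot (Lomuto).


Pivot: 28
  7 <= 28: swap -> [7, 85, 99, 67, 52, 85, 25, 28]
  25 <= 28: swap -> [7, 25, 99, 67, 52, 85, 85, 28]
Place pivot at 2: [7, 25, 28, 67, 52, 85, 85, 99]

Partitioned: [7, 25, 28, 67, 52, 85, 85, 99]


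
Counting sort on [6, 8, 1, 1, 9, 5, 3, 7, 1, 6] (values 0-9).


Input: [6, 8, 1, 1, 9, 5, 3, 7, 1, 6]
Counts: [0, 3, 0, 1, 0, 1, 2, 1, 1, 1]

Sorted: [1, 1, 1, 3, 5, 6, 6, 7, 8, 9]


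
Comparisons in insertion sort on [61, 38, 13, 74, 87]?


Algorithm: insertion sort
Input: [61, 38, 13, 74, 87]
Sorted: [13, 38, 61, 74, 87]

5


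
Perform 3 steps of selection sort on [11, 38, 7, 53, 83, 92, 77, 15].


Initial: [11, 38, 7, 53, 83, 92, 77, 15]
Step 1: min=7 at 2
  Swap: [7, 38, 11, 53, 83, 92, 77, 15]
Step 2: min=11 at 2
  Swap: [7, 11, 38, 53, 83, 92, 77, 15]
Step 3: min=15 at 7
  Swap: [7, 11, 15, 53, 83, 92, 77, 38]

After 3 steps: [7, 11, 15, 53, 83, 92, 77, 38]


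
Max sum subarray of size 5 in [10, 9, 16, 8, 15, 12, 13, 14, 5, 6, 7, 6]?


[0:5]: 58
[1:6]: 60
[2:7]: 64
[3:8]: 62
[4:9]: 59
[5:10]: 50
[6:11]: 45
[7:12]: 38

Max: 64 at [2:7]


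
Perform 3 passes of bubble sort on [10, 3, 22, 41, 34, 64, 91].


Initial: [10, 3, 22, 41, 34, 64, 91]
Pass 1: [3, 10, 22, 34, 41, 64, 91] (2 swaps)
Pass 2: [3, 10, 22, 34, 41, 64, 91] (0 swaps)
Pass 3: [3, 10, 22, 34, 41, 64, 91] (0 swaps)

After 3 passes: [3, 10, 22, 34, 41, 64, 91]


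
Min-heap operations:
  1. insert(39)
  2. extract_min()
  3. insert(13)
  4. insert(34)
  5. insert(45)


insert(39) -> [39]
extract_min()->39, []
insert(13) -> [13]
insert(34) -> [13, 34]
insert(45) -> [13, 34, 45]

Final heap: [13, 34, 45]


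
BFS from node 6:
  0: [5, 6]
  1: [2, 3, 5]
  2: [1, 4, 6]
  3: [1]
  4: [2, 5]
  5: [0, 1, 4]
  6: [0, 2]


Visit 6, enqueue [0, 2]
Visit 0, enqueue [5]
Visit 2, enqueue [1, 4]
Visit 5, enqueue []
Visit 1, enqueue [3]
Visit 4, enqueue []
Visit 3, enqueue []

BFS order: [6, 0, 2, 5, 1, 4, 3]


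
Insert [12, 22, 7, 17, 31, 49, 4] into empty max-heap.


Insert 12: [12]
Insert 22: [22, 12]
Insert 7: [22, 12, 7]
Insert 17: [22, 17, 7, 12]
Insert 31: [31, 22, 7, 12, 17]
Insert 49: [49, 22, 31, 12, 17, 7]
Insert 4: [49, 22, 31, 12, 17, 7, 4]

Final heap: [49, 22, 31, 12, 17, 7, 4]


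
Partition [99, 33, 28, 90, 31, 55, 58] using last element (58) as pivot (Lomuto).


Pivot: 58
  33 <= 58: swap -> [33, 99, 28, 90, 31, 55, 58]
  28 <= 58: swap -> [33, 28, 99, 90, 31, 55, 58]
  31 <= 58: swap -> [33, 28, 31, 90, 99, 55, 58]
  55 <= 58: swap -> [33, 28, 31, 55, 99, 90, 58]
Place pivot at 4: [33, 28, 31, 55, 58, 90, 99]

Partitioned: [33, 28, 31, 55, 58, 90, 99]


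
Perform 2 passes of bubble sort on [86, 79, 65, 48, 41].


Initial: [86, 79, 65, 48, 41]
Pass 1: [79, 65, 48, 41, 86] (4 swaps)
Pass 2: [65, 48, 41, 79, 86] (3 swaps)

After 2 passes: [65, 48, 41, 79, 86]


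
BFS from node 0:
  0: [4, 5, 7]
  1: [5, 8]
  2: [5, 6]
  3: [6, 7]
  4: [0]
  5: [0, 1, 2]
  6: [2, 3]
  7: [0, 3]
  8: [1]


Visit 0, enqueue [4, 5, 7]
Visit 4, enqueue []
Visit 5, enqueue [1, 2]
Visit 7, enqueue [3]
Visit 1, enqueue [8]
Visit 2, enqueue [6]
Visit 3, enqueue []
Visit 8, enqueue []
Visit 6, enqueue []

BFS order: [0, 4, 5, 7, 1, 2, 3, 8, 6]
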